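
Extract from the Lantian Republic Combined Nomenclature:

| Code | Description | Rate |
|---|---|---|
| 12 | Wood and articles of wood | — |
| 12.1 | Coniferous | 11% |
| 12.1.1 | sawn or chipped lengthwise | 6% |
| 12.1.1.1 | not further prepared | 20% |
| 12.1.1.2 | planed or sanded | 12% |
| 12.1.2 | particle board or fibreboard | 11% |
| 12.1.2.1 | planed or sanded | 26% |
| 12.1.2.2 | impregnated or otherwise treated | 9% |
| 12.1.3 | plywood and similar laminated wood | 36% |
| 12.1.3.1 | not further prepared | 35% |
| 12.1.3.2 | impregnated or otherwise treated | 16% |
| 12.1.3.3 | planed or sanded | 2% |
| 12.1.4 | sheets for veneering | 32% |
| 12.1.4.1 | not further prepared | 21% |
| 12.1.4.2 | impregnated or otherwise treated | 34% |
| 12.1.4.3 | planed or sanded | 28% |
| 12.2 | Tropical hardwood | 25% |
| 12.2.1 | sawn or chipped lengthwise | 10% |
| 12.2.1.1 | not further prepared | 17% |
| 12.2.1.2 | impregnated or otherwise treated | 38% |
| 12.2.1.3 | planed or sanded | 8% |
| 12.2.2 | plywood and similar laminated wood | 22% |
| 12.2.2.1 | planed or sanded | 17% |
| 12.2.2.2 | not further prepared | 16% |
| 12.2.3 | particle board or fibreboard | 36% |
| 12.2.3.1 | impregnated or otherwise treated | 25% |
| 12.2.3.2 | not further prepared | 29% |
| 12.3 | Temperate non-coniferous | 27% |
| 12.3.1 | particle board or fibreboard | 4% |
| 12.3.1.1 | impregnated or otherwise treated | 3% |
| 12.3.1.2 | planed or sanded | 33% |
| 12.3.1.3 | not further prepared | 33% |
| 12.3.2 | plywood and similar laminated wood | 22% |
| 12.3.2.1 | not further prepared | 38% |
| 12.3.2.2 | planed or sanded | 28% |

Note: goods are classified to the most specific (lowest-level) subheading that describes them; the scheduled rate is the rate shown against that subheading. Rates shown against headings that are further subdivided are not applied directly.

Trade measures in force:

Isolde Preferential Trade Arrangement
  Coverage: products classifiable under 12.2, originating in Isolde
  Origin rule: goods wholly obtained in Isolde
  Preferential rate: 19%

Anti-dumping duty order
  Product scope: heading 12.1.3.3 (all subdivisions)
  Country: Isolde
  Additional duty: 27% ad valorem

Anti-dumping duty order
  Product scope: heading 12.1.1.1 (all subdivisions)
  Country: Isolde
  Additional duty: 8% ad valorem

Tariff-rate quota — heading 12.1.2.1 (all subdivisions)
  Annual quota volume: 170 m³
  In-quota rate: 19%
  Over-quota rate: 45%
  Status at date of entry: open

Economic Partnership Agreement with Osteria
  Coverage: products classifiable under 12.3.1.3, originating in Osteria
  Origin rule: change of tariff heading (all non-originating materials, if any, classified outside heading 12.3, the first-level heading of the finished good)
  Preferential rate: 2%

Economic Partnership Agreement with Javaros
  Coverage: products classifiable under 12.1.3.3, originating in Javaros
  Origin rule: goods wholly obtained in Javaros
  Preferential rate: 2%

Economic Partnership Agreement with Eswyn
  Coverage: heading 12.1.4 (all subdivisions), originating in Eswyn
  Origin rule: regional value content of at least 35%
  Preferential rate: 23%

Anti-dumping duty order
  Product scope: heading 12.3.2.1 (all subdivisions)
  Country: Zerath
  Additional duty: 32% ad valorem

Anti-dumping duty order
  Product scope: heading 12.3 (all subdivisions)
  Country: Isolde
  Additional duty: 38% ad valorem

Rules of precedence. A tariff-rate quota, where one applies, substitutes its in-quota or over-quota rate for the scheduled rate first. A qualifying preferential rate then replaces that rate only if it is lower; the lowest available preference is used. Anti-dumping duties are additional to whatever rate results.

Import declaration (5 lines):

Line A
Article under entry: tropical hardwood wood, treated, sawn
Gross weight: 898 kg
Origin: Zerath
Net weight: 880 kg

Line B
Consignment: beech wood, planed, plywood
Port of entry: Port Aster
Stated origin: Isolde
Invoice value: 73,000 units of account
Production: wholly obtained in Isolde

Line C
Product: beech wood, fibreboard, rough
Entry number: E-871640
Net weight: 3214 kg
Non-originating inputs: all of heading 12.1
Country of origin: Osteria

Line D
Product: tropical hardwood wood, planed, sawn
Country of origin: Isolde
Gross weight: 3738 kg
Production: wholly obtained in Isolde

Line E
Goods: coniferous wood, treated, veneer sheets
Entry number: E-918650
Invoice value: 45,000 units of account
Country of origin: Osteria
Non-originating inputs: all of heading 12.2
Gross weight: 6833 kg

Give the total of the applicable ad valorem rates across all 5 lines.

148%

Line A: tropical hardwood → 12.2; sawn → 12.2.1; treated → 12.2.1.2. Scheduled 38%. No special measure applies. → 38%.
Line B: beech → 12.3; plywood → 12.3.2; planed → 12.3.2.2. Scheduled 28%. Isolde agreement on 12.2: 12.3.2.2 not covered; anti-dumping (Isolde, 12.3): +38%; total 28% + 38% = 66%. → 66%.
Line C: beech → 12.3; fibreboard → 12.3.1; rough → 12.3.1.3. Scheduled 33%. Osteria agreement on 12.3.1.3: CTH met → 2% available; preferential 2%. → 2%.
Line D: tropical hardwood → 12.2; sawn → 12.2.1; planed → 12.2.1.3. Scheduled 8%. Isolde agreement on 12.2: wholly obtained → 19% available; preference 19% not lower than 8% → no reduction. → 8%.
Line E: coniferous → 12.1; veneer sheets → 12.1.4; treated → 12.1.4.2. Scheduled 34%. Osteria agreement on 12.3.1.3: 12.1.4.2 not covered. → 34%.
Sum: 38% + 66% + 2% + 8% + 34% = 148%.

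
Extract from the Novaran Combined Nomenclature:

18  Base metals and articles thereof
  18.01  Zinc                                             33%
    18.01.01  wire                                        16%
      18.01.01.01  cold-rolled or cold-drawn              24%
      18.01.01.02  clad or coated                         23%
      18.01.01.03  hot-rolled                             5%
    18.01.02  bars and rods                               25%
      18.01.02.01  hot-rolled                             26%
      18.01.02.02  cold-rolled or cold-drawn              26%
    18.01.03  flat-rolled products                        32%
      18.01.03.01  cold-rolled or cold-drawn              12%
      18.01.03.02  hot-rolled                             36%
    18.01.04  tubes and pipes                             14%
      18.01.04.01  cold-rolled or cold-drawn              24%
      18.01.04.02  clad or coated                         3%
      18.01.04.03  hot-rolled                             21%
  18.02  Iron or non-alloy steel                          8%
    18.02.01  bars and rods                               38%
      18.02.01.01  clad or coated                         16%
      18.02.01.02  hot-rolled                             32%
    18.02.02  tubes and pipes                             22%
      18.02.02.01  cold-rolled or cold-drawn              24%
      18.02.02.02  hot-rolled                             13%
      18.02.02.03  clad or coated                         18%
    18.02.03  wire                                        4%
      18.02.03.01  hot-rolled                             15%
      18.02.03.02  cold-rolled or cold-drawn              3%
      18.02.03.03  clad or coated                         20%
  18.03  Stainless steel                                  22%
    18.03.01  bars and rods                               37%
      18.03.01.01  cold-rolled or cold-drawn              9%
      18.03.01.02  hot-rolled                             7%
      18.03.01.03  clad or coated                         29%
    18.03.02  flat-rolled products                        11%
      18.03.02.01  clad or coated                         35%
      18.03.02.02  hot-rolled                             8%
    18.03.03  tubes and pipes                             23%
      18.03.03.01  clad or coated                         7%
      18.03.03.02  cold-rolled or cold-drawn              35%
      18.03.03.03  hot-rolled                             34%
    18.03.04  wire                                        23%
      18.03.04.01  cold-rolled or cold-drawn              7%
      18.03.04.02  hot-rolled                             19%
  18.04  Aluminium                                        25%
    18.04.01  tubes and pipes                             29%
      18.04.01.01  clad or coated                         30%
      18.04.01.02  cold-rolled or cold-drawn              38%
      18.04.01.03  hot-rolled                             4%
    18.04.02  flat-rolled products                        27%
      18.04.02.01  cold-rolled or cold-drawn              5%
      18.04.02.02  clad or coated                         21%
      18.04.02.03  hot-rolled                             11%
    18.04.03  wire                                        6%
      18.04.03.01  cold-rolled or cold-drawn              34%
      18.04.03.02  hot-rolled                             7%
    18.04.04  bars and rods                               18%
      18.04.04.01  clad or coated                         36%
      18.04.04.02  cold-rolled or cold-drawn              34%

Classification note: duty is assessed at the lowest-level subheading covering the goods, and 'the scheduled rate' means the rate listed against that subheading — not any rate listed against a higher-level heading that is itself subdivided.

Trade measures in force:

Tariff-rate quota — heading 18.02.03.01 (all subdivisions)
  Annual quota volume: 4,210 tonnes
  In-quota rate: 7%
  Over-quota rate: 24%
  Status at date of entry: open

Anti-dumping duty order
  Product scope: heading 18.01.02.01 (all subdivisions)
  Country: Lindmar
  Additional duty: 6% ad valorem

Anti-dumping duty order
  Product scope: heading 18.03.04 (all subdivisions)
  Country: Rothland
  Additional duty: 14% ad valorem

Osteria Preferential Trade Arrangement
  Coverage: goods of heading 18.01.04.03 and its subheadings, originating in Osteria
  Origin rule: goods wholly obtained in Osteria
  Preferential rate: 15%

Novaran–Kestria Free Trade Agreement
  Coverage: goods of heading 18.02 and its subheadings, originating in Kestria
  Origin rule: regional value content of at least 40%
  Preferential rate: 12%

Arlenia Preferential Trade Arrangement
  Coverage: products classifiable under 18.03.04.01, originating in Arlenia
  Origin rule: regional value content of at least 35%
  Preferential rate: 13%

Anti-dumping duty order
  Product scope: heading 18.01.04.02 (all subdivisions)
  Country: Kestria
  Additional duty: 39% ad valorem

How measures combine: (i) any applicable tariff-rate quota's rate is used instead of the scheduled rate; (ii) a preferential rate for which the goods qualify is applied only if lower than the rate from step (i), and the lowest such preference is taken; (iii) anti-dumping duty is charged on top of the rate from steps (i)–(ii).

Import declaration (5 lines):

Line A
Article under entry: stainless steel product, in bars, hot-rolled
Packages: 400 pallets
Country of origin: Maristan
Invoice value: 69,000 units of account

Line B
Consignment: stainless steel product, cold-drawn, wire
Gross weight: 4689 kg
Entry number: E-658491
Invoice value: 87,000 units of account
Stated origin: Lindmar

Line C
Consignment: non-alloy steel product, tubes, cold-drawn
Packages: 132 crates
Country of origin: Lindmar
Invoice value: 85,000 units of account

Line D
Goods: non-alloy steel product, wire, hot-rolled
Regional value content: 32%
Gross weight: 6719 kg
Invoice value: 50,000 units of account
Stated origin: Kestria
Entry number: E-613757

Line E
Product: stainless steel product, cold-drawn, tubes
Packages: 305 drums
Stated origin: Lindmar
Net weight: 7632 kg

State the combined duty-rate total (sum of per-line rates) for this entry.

80%

Line A: stainless steel → 18.03; in bars → 18.03.01; hot-rolled → 18.03.01.02. Scheduled 7%. No special measure applies. → 7%.
Line B: stainless steel → 18.03; wire → 18.03.04; cold-drawn → 18.03.04.01. Scheduled 7%. No special measure applies. → 7%.
Line C: non-alloy steel → 18.02; tubes → 18.02.02; cold-drawn → 18.02.02.01. Scheduled 24%. No special measure applies. → 24%.
Line D: non-alloy steel → 18.02; wire → 18.02.03; hot-rolled → 18.02.03.01. Scheduled 15%. quota on 18.02.03.01 open → in-quota 7%; Kestria agreement on 18.02: RVC < 40%. → 7%.
Line E: stainless steel → 18.03; tubes → 18.03.03; cold-drawn → 18.03.03.02. Scheduled 35%. No special measure applies. → 35%.
Sum: 7% + 7% + 24% + 7% + 35% = 80%.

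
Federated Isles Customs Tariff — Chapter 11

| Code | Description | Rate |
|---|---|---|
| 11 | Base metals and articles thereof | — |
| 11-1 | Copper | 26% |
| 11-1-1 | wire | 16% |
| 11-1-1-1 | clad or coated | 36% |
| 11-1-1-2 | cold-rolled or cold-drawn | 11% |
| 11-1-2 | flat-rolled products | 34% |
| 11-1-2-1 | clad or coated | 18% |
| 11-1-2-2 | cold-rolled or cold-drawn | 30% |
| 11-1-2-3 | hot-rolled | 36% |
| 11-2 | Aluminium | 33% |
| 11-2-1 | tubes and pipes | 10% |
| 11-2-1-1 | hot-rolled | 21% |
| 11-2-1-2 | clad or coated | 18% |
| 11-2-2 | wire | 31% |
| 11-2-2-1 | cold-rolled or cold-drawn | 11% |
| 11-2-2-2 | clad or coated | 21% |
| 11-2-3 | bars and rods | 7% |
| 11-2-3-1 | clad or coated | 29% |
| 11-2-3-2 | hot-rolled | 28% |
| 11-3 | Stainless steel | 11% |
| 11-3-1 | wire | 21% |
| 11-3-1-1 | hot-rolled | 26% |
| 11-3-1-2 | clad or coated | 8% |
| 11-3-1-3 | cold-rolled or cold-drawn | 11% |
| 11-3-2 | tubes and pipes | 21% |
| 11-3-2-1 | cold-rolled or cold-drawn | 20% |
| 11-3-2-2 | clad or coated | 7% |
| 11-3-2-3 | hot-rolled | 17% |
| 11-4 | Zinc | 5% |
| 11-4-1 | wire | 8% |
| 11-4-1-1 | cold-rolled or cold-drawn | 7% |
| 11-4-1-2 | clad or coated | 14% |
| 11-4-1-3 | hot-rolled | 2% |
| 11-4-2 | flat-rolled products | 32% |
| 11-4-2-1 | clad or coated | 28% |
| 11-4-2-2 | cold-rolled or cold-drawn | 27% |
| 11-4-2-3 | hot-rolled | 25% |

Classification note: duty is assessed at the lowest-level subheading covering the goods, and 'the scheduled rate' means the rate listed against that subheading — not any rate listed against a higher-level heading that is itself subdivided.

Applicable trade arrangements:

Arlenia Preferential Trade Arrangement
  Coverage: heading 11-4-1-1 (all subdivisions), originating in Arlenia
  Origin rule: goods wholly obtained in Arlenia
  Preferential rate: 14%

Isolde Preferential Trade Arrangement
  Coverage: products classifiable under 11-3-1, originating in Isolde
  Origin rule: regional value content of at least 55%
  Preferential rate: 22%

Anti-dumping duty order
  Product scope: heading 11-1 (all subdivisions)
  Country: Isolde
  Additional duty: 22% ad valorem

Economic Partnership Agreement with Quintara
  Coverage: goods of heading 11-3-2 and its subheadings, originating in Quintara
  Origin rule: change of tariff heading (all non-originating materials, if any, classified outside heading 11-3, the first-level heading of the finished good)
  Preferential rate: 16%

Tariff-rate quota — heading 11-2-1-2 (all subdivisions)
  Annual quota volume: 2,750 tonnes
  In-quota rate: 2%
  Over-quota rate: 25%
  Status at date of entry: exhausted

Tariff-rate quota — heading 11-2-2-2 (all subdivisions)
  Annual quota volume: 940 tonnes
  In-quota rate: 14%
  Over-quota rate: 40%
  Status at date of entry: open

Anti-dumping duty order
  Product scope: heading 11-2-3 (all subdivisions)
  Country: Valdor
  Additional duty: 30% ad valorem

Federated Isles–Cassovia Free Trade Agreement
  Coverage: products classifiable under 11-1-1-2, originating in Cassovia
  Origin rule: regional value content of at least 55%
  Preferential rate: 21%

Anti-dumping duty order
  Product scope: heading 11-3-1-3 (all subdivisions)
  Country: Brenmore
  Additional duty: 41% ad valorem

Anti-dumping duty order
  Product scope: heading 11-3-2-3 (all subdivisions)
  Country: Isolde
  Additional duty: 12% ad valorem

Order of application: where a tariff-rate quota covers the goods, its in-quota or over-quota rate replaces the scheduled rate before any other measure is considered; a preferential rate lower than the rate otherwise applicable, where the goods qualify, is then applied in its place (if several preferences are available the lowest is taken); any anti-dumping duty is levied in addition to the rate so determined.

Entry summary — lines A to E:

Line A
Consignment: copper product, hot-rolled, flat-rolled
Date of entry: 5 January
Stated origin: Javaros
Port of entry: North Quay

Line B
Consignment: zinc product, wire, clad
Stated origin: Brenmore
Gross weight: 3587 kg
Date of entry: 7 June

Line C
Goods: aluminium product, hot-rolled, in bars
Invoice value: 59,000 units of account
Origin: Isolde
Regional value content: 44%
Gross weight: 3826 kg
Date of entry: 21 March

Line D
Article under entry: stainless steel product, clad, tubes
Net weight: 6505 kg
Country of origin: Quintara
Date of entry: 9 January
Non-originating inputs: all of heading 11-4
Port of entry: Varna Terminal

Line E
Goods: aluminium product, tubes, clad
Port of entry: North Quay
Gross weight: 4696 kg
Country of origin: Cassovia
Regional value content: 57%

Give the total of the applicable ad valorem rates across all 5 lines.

Line A: copper → 11-1; flat-rolled → 11-1-2; hot-rolled → 11-1-2-3. Scheduled 36%. No special measure applies. → 36%.
Line B: zinc → 11-4; wire → 11-4-1; clad → 11-4-1-2. Scheduled 14%. No special measure applies. → 14%.
Line C: aluminium → 11-2; in bars → 11-2-3; hot-rolled → 11-2-3-2. Scheduled 28%. Isolde agreement on 11-3-1: 11-2-3-2 not covered. → 28%.
Line D: stainless steel → 11-3; tubes → 11-3-2; clad → 11-3-2-2. Scheduled 7%. Quintara agreement on 11-3-2: CTH met → 16% available; preference 16% not lower than 7% → no reduction. → 7%.
Line E: aluminium → 11-2; tubes → 11-2-1; clad → 11-2-1-2. Scheduled 18%. quota on 11-2-1-2 exhausted → over-quota 25%; Cassovia agreement on 11-1-1-2: 11-2-1-2 not covered. → 25%.
Sum: 36% + 14% + 28% + 7% + 25% = 110%.

110%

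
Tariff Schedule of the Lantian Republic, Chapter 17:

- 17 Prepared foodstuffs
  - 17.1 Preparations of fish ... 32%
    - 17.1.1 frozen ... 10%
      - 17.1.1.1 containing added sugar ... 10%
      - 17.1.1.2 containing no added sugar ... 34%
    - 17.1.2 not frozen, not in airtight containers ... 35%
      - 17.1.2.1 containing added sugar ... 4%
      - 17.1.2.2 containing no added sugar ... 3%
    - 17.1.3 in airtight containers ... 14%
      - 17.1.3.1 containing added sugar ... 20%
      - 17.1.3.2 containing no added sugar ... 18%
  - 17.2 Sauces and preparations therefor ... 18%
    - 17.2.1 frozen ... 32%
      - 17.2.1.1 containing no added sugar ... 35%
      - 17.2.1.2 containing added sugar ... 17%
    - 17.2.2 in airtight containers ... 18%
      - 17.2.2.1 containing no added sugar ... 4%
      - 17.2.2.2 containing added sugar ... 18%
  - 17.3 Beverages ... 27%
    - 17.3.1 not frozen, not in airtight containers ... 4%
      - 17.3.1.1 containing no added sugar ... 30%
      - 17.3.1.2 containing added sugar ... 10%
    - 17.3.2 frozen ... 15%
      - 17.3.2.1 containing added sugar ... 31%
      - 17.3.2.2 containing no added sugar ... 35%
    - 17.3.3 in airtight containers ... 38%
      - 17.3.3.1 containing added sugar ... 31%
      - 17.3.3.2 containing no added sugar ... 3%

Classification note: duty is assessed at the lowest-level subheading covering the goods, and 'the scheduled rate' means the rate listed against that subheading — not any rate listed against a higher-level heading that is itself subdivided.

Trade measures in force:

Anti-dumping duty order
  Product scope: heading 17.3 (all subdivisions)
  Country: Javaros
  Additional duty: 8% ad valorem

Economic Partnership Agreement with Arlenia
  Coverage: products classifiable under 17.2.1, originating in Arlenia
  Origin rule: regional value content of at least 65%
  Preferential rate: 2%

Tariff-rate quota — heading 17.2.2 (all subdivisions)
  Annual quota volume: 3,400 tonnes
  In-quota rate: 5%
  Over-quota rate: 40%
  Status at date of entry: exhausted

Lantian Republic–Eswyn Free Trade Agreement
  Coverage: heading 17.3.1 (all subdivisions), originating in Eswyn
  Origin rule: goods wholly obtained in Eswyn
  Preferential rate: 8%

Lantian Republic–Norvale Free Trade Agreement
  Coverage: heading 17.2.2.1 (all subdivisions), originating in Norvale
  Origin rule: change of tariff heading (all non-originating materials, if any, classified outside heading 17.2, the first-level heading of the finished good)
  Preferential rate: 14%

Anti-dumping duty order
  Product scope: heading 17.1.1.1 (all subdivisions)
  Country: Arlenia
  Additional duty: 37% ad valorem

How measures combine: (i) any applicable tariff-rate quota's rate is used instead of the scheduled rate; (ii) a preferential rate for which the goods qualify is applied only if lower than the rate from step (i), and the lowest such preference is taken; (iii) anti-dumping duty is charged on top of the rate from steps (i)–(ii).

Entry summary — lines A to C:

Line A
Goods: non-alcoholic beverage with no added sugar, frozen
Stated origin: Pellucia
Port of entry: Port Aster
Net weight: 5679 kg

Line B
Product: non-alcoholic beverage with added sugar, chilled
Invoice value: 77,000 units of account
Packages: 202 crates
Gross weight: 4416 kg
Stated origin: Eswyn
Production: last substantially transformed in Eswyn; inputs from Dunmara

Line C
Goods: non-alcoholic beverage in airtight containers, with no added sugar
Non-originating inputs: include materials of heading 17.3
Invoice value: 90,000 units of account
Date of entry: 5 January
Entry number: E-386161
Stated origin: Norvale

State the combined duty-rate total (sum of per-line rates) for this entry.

48%

Line A: non-alcoholic beverage → 17.3; frozen → 17.3.2; with no added sugar → 17.3.2.2. Scheduled 35%. No special measure applies. → 35%.
Line B: non-alcoholic beverage → 17.3; chilled → 17.3.1; with added sugar → 17.3.1.2. Scheduled 10%. Eswyn agreement on 17.3.1: not wholly obtained. → 10%.
Line C: non-alcoholic beverage → 17.3; in airtight containers → 17.3.3; with no added sugar → 17.3.3.2. Scheduled 3%. Norvale agreement on 17.2.2.1: 17.3.3.2 not covered. → 3%.
Sum: 35% + 10% + 3% = 48%.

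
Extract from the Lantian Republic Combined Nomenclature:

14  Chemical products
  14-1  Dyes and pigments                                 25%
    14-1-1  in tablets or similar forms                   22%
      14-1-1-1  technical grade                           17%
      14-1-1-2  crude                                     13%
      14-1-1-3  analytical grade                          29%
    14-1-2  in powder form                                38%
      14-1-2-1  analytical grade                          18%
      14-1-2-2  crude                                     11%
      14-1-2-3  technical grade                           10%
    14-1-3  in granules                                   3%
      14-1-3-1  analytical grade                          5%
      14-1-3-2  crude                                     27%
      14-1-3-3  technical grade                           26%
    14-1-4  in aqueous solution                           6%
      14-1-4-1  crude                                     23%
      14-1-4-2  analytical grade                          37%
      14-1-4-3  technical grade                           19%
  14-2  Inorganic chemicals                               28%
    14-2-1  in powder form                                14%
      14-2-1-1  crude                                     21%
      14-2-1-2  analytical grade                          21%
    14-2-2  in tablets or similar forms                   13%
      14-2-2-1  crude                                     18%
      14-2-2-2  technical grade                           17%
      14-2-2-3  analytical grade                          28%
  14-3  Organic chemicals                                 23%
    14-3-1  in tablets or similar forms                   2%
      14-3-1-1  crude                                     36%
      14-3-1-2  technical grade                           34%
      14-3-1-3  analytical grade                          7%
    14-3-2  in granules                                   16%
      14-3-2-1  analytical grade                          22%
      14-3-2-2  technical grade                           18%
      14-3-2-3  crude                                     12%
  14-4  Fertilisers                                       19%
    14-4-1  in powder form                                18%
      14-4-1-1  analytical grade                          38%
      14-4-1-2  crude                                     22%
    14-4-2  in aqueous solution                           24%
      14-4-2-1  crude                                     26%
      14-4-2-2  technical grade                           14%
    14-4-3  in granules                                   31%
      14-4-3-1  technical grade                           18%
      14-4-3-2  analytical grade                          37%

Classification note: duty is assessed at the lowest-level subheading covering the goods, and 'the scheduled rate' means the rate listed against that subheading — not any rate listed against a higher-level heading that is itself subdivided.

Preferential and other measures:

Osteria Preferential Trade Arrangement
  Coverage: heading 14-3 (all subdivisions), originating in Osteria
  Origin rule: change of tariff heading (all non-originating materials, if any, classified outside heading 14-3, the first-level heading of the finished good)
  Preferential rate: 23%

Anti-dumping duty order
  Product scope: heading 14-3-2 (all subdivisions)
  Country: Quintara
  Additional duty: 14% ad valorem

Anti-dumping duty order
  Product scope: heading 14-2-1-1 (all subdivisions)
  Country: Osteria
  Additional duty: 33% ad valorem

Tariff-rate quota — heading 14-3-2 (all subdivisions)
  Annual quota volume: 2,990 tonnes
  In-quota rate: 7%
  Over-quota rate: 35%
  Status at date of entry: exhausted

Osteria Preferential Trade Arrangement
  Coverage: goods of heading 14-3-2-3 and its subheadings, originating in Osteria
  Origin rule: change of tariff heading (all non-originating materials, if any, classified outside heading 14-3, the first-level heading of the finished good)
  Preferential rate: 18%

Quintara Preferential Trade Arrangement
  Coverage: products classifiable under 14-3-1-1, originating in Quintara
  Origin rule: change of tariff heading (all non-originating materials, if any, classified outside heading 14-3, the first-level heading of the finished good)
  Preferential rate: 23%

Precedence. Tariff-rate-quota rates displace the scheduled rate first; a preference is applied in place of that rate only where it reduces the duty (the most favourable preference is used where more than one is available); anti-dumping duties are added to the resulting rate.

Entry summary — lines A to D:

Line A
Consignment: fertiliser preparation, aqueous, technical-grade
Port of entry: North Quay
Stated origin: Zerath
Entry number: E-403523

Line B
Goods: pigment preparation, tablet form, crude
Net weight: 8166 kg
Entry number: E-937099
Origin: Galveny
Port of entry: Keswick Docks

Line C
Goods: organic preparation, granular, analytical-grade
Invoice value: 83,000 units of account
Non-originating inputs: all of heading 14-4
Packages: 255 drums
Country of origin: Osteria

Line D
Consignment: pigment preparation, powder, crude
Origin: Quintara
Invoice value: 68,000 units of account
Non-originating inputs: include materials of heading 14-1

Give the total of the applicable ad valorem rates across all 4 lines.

Line A: fertiliser → 14-4; aqueous → 14-4-2; technical-grade → 14-4-2-2. Scheduled 14%. No special measure applies. → 14%.
Line B: pigment → 14-1; tablet form → 14-1-1; crude → 14-1-1-2. Scheduled 13%. No special measure applies. → 13%.
Line C: organic → 14-3; granular → 14-3-2; analytical-grade → 14-3-2-1. Scheduled 22%. quota on 14-3-2 exhausted → over-quota 35%; Osteria agreement on 14-3: CTH met → 23% available; Osteria agreement on 14-3-2-3: 14-3-2-1 not covered; preferential 23%. → 23%.
Line D: pigment → 14-1; powder → 14-1-2; crude → 14-1-2-2. Scheduled 11%. Quintara agreement on 14-3-1-1: 14-1-2-2 not covered. → 11%.
Sum: 14% + 13% + 23% + 11% = 61%.

61%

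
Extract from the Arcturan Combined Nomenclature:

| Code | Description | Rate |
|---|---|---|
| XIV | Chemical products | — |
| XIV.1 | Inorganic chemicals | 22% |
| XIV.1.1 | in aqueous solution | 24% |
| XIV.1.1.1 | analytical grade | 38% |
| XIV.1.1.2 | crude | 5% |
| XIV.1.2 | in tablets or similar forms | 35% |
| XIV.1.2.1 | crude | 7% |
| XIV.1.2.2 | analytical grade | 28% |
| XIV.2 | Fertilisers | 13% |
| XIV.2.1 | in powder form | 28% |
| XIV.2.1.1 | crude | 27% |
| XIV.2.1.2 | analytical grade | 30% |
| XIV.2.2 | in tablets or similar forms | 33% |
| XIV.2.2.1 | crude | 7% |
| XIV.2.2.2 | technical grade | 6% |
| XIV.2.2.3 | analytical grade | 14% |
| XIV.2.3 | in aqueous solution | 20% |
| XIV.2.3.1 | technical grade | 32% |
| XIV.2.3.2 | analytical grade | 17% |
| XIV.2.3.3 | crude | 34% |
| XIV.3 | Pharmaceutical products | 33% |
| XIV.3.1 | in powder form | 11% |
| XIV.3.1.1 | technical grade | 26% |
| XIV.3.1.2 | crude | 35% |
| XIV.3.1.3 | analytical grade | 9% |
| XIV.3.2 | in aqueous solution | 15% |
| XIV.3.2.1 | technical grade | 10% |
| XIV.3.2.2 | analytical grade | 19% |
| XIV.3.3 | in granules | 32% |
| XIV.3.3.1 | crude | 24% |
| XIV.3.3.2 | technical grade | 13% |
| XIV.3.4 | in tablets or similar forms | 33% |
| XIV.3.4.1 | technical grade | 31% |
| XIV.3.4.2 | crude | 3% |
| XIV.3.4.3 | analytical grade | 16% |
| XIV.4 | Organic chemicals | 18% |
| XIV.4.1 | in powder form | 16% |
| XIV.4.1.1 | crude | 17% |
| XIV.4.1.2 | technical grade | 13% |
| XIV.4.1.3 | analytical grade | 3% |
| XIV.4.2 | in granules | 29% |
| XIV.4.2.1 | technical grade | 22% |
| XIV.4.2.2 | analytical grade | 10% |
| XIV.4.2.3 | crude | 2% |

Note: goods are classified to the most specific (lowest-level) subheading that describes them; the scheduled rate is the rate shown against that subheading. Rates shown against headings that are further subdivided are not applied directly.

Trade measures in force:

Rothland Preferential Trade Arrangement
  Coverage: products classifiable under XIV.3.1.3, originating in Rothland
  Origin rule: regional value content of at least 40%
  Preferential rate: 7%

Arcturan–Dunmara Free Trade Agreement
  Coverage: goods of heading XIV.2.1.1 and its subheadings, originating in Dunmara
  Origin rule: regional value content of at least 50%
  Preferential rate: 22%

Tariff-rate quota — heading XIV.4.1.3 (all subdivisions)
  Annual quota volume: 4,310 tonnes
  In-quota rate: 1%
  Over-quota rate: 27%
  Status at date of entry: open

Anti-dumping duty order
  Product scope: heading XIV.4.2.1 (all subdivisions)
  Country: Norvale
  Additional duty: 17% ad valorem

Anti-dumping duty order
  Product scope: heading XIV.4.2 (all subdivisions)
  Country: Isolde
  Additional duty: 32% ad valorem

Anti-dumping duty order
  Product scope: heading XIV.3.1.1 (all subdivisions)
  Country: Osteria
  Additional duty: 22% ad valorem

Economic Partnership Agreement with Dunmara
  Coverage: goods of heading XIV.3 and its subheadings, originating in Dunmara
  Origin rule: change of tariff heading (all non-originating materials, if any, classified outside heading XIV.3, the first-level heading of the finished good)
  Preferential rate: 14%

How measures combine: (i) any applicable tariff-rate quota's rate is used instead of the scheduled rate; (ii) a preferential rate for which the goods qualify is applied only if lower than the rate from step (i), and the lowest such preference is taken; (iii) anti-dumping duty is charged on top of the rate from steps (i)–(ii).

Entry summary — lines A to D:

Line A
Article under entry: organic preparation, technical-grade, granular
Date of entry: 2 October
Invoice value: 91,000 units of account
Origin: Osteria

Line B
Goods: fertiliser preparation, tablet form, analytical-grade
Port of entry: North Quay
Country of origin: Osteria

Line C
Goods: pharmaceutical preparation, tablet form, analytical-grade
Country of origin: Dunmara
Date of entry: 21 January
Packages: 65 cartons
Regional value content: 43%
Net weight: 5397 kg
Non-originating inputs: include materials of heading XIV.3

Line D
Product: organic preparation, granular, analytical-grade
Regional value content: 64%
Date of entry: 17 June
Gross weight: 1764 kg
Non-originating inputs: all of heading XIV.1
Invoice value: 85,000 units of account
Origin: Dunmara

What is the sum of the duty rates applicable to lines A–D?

62%

Line A: organic → XIV.4; granular → XIV.4.2; technical-grade → XIV.4.2.1. Scheduled 22%. No special measure applies. → 22%.
Line B: fertiliser → XIV.2; tablet form → XIV.2.2; analytical-grade → XIV.2.2.3. Scheduled 14%. No special measure applies. → 14%.
Line C: pharmaceutical → XIV.3; tablet form → XIV.3.4; analytical-grade → XIV.3.4.3. Scheduled 16%. Dunmara agreement on XIV.2.1.1: XIV.3.4.3 not covered; Dunmara agreement on XIV.3: CTH not met. → 16%.
Line D: organic → XIV.4; granular → XIV.4.2; analytical-grade → XIV.4.2.2. Scheduled 10%. Dunmara agreement on XIV.2.1.1: XIV.4.2.2 not covered; Dunmara agreement on XIV.3: XIV.4.2.2 not covered. → 10%.
Sum: 22% + 14% + 16% + 10% = 62%.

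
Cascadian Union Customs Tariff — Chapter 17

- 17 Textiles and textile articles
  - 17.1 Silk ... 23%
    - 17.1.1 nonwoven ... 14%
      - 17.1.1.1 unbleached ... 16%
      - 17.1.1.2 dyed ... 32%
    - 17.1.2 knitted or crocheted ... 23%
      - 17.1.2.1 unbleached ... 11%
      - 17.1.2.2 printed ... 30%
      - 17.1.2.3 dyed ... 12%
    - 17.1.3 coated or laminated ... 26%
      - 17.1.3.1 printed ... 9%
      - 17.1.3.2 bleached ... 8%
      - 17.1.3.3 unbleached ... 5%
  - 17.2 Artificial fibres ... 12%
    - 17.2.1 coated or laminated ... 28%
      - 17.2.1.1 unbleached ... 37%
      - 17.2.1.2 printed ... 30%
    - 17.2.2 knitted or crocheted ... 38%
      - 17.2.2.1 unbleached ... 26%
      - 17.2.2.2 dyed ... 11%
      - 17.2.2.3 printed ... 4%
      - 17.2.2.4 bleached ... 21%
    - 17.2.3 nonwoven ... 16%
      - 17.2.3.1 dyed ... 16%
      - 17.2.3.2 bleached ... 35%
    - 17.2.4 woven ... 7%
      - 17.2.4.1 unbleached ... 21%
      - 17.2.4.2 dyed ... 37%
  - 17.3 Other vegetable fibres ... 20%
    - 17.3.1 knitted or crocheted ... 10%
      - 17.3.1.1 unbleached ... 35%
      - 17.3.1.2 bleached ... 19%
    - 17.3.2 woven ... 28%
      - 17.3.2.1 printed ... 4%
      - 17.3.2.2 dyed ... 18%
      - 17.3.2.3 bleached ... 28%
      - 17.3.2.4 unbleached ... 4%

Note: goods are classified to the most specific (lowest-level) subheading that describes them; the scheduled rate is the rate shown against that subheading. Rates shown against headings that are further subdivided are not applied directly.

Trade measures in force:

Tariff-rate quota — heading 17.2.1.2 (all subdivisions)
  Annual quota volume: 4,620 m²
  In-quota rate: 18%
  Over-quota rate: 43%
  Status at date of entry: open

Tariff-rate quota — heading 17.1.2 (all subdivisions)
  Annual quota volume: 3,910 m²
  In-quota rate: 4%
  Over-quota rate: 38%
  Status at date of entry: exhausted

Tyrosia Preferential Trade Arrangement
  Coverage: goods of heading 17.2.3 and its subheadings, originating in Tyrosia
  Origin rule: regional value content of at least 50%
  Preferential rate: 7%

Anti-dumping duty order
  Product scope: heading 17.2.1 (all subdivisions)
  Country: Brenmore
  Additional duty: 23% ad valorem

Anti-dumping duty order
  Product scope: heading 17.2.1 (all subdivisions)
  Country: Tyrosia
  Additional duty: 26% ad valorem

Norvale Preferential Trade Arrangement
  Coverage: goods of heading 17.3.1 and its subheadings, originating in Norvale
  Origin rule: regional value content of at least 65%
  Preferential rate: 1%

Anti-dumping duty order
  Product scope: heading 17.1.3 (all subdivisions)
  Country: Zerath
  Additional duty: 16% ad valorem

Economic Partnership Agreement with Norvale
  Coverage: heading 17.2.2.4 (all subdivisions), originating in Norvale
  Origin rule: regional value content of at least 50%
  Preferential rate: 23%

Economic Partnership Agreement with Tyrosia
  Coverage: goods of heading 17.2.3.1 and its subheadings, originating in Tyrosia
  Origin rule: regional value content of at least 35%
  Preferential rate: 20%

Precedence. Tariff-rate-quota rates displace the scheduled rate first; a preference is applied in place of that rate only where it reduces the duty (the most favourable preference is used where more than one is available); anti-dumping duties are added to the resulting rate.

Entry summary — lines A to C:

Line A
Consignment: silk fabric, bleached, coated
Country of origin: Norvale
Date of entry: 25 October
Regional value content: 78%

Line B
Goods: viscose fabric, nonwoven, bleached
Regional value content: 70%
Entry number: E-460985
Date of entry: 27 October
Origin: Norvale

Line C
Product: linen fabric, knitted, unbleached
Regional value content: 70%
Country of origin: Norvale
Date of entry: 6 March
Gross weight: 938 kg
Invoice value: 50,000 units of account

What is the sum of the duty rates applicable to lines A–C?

Line A: silk → 17.1; coated → 17.1.3; bleached → 17.1.3.2. Scheduled 8%. Norvale agreement on 17.3.1: 17.1.3.2 not covered; Norvale agreement on 17.2.2.4: 17.1.3.2 not covered. → 8%.
Line B: viscose → 17.2; nonwoven → 17.2.3; bleached → 17.2.3.2. Scheduled 35%. Norvale agreement on 17.3.1: 17.2.3.2 not covered; Norvale agreement on 17.2.2.4: 17.2.3.2 not covered. → 35%.
Line C: linen → 17.3; knitted → 17.3.1; unbleached → 17.3.1.1. Scheduled 35%. Norvale agreement on 17.3.1: RVC ≥ 65% → 1% available; Norvale agreement on 17.2.2.4: 17.3.1.1 not covered; preferential 1%. → 1%.
Sum: 8% + 35% + 1% = 44%.

44%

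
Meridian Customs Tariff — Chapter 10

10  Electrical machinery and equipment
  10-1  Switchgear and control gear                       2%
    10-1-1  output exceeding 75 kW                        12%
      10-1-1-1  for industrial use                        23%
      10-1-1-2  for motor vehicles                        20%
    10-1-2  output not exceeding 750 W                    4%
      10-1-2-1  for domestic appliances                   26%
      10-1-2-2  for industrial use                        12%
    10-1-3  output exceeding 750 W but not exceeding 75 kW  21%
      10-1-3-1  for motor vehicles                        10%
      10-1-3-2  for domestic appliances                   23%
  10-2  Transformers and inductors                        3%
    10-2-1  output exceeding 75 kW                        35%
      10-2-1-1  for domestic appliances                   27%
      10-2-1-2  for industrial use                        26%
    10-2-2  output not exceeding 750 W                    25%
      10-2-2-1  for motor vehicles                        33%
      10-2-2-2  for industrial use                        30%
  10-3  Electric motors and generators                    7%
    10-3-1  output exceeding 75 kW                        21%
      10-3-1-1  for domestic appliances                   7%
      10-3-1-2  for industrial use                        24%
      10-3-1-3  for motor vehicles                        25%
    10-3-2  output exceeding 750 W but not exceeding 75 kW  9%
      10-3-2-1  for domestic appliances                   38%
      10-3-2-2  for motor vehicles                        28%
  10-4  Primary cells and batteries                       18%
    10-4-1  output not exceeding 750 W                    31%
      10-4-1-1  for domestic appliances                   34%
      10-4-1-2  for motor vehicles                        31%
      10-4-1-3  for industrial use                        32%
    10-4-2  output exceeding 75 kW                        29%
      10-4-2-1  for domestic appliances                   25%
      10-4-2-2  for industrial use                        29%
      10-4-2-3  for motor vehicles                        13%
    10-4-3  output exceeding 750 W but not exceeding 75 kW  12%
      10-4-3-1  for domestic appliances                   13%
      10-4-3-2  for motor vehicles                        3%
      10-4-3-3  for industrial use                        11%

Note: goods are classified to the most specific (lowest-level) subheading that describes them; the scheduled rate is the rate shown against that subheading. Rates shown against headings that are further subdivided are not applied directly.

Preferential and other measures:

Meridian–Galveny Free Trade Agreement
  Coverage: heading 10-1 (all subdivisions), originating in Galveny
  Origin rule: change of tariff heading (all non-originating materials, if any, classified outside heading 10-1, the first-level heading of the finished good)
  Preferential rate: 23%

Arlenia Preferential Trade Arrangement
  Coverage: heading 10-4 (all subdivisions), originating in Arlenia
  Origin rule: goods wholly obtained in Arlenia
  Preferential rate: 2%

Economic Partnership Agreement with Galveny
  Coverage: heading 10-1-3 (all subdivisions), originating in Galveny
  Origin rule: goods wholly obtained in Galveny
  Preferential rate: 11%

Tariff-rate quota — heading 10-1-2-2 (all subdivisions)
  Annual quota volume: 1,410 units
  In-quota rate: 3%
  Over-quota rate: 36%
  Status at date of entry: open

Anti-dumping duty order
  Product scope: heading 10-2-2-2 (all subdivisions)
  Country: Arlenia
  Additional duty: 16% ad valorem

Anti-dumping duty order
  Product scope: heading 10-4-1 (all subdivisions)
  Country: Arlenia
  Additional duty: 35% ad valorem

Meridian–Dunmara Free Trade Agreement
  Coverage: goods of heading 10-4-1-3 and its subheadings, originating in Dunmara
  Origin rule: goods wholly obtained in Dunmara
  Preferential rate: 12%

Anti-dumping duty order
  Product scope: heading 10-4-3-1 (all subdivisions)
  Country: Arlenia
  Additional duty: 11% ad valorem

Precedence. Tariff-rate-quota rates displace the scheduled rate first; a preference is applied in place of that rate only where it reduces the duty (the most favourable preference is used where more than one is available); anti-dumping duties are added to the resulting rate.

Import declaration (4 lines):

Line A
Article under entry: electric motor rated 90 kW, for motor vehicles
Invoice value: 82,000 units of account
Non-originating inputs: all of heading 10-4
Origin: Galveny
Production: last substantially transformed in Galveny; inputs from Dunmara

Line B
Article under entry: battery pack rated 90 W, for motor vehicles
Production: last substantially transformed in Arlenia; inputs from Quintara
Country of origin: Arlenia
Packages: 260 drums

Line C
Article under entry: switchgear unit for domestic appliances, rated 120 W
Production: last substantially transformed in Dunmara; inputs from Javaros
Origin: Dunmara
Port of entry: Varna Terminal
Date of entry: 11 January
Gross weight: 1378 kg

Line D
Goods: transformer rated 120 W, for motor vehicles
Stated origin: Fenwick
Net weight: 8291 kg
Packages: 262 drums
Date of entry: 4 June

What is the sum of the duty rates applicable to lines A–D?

Line A: electric motor → 10-3; rated 90 kW → 10-3-1; for motor vehicles → 10-3-1-3. Scheduled 25%. Galveny agreement on 10-1: 10-3-1-3 not covered; Galveny agreement on 10-1-3: 10-3-1-3 not covered. → 25%.
Line B: battery pack → 10-4; rated 90 W → 10-4-1; for motor vehicles → 10-4-1-2. Scheduled 31%. Arlenia agreement on 10-4: not wholly obtained; anti-dumping (Arlenia, 10-4-1): +35%; total 31% + 35% = 66%. → 66%.
Line C: switchgear unit → 10-1; rated 120 W → 10-1-2; for domestic appliances → 10-1-2-1. Scheduled 26%. Dunmara agreement on 10-4-1-3: 10-1-2-1 not covered. → 26%.
Line D: transformer → 10-2; rated 120 W → 10-2-2; for motor vehicles → 10-2-2-1. Scheduled 33%. No special measure applies. → 33%.
Sum: 25% + 66% + 26% + 33% = 150%.

150%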